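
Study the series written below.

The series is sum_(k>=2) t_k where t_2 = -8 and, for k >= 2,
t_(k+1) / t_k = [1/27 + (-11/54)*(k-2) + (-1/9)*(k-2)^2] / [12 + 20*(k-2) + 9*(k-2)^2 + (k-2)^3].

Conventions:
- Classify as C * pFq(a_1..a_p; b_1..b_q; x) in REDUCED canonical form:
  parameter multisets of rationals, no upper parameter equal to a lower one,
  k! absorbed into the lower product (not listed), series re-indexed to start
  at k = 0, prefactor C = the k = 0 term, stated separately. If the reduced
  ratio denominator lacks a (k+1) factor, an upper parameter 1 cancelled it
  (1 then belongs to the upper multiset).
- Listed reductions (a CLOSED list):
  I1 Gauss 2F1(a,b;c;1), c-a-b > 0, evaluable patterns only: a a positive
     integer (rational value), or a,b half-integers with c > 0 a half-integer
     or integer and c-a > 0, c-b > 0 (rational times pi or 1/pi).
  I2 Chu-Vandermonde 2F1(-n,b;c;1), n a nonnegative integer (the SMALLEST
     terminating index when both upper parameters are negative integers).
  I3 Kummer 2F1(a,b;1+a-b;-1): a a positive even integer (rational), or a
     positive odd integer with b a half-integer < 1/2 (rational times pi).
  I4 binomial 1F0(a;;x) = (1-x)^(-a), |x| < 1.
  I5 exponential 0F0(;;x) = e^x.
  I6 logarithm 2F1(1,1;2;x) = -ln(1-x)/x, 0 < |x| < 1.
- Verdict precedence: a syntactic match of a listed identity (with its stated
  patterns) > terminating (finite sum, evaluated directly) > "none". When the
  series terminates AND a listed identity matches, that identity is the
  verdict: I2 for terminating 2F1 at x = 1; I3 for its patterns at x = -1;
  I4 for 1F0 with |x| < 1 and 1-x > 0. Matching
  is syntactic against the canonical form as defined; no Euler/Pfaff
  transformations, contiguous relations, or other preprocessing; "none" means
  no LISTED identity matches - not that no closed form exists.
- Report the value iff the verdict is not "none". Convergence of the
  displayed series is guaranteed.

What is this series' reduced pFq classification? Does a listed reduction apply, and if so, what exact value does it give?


Canonical form: C = -8 times 1F1 with upper {-1/6}, lower {6}, x = -1/9. Verdict: none here - no I1-I6 shape fits x = -1/9 with lower {6}.

Key observation: x = (-1/9) and the parameter 2 appears in both the upper and lower lists and cancels.
Consecutive-term ratio: r(k) = (-1/9) * (k-1/6) / [(k+6) (k+1)] - poly over poly, x = (-1/9) from leading terms; C = -8 at k = 0.


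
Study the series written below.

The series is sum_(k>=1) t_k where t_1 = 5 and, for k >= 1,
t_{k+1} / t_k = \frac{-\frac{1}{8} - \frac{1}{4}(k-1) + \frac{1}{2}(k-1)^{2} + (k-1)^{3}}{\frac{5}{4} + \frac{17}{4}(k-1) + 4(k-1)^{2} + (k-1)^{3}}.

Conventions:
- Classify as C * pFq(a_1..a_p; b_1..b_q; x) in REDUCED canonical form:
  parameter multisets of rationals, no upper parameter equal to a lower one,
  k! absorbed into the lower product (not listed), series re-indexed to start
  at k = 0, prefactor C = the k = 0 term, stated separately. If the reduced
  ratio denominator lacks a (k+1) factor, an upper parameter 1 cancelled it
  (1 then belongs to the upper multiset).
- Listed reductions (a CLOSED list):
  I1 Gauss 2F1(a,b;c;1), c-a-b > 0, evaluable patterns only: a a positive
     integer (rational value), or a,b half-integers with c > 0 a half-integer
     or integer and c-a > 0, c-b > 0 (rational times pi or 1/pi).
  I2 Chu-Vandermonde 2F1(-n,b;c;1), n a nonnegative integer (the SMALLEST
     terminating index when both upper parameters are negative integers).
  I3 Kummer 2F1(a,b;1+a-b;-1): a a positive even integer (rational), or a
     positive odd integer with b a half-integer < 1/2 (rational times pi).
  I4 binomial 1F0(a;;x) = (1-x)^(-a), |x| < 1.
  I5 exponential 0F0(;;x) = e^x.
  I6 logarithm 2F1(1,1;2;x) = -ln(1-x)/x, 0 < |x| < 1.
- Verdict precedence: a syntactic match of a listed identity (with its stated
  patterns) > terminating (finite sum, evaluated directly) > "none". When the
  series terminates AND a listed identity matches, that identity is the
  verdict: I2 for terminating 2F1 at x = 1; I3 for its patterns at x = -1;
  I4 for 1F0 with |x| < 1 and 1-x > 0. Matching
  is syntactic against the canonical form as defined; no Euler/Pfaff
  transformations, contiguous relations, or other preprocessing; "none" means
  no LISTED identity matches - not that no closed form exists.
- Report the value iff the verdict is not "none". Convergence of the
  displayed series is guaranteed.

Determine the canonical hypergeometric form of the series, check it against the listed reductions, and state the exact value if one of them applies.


The series (x = 1) is 2F1: upper {-\frac{1}{2}, \frac{1}{2}}, lower {\frac{5}{2}}, prefactor 5. Verdict (x = 1): the half-integer Gauss pattern (I1) applies (x = 1; upper {-\frac{1}{2}, \frac{1}{2}} half-integers, c = \frac{5}{2} in the evaluable pattern). Sum: \frac{45}{32} \cdot \pi.

Key step: x = 1 and the expanded ratio factors over Q; C = 5, x = 1, roots give parameters.
Adjacent-term ratio: r(k) = 1 * (k-\frac{1}{2}) (k+\frac{1}{2}) / [(k+\frac{5}{2}) (k+1)] - rational in k, leading ratio 1; with t_0 = 5, classification follows.


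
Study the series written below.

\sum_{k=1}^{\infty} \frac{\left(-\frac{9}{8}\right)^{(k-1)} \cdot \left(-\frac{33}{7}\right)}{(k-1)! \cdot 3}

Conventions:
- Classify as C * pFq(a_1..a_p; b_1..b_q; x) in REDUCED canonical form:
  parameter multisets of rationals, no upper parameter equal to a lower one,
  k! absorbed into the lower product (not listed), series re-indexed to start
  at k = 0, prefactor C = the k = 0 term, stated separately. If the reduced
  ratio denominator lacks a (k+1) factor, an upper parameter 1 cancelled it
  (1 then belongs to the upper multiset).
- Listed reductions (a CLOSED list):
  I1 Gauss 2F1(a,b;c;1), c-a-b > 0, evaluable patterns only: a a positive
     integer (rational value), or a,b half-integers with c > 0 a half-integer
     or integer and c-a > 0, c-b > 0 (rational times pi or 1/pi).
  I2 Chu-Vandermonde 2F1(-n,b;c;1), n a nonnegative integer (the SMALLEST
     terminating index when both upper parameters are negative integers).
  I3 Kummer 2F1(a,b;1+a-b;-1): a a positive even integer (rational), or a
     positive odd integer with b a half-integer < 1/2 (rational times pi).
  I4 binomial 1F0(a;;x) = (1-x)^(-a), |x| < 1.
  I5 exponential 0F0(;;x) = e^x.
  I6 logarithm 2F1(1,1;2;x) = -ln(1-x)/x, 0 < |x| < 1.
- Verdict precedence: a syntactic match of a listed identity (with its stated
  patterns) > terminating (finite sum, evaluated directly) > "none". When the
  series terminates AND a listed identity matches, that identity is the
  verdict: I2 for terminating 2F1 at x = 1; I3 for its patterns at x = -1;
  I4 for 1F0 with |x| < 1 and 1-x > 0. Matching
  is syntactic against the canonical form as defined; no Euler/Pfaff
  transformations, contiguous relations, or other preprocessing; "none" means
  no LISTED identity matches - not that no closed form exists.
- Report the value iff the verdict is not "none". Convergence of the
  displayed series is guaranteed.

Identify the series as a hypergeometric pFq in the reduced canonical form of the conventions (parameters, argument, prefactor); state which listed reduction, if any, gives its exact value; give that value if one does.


Structural cue: x = -\frac{9}{8} and the constant factors (prefactor -11/7) combine into one prefactor.
Step ratio: r(k) = -\frac{9}{8} * 1 / [(k+1)] ; factor over Q: parameters, x = -\frac{9}{8}, and C = -\frac{11}{7}.

Classification (C = -\frac{11}{7}): 0F0 with upper {-}, lower {-}, argument x = -\frac{9}{8}. Verdict: the exponential series (I5) applies (the 0F0 exponential series at x = -\frac{9}{8}). Value: \left(-\frac{11}{7}\right) \cdot e^{-\frac{9}{8}}.


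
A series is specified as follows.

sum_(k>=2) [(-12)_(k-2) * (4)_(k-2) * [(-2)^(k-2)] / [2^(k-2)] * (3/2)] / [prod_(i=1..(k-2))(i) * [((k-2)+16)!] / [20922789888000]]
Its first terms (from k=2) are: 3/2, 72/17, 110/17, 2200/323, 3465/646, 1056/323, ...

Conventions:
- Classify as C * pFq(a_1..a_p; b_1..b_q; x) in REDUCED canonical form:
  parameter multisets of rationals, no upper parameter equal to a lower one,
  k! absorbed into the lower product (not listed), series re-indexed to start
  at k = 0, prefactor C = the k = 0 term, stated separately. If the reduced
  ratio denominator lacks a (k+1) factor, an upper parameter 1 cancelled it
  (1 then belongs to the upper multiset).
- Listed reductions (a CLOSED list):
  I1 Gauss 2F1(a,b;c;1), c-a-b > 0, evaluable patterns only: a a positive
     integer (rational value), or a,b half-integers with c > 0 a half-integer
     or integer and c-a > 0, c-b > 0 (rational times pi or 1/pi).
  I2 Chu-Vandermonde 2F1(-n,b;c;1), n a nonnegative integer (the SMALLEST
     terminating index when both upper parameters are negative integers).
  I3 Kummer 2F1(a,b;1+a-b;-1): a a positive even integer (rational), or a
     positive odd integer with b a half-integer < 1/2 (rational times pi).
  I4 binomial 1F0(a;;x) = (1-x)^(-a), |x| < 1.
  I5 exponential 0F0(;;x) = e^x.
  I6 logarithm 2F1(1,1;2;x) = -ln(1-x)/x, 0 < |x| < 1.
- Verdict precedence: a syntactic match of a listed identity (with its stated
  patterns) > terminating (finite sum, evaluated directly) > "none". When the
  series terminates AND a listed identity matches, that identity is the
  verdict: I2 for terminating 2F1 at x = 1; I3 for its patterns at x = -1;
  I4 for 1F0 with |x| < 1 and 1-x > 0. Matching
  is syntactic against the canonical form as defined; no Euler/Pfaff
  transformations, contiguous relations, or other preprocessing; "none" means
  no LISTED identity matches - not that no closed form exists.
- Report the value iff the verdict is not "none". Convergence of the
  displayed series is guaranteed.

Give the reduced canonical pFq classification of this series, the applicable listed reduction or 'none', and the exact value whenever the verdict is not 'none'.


At argument -1: a 2F1 with upper {-12, 4}, lower {17}, scaled by C = 3/2. Verdict at x = -1: the Kummer evaluation I3 matches (x = -1; c = 17 equals 1+a-b for upper {-12, 4}: listed pattern). Exact value: 30.

Key step: from the first term 3/2: the two k-th powers (C = 3/2, x = -1) combine into one argument.
Step ratio: r(k) = (-1) * (k-12) (k+4) / [(k+17) (k+1)] - rational in k, leading ratio (-1); with t_0 = 3/2, classification follows.


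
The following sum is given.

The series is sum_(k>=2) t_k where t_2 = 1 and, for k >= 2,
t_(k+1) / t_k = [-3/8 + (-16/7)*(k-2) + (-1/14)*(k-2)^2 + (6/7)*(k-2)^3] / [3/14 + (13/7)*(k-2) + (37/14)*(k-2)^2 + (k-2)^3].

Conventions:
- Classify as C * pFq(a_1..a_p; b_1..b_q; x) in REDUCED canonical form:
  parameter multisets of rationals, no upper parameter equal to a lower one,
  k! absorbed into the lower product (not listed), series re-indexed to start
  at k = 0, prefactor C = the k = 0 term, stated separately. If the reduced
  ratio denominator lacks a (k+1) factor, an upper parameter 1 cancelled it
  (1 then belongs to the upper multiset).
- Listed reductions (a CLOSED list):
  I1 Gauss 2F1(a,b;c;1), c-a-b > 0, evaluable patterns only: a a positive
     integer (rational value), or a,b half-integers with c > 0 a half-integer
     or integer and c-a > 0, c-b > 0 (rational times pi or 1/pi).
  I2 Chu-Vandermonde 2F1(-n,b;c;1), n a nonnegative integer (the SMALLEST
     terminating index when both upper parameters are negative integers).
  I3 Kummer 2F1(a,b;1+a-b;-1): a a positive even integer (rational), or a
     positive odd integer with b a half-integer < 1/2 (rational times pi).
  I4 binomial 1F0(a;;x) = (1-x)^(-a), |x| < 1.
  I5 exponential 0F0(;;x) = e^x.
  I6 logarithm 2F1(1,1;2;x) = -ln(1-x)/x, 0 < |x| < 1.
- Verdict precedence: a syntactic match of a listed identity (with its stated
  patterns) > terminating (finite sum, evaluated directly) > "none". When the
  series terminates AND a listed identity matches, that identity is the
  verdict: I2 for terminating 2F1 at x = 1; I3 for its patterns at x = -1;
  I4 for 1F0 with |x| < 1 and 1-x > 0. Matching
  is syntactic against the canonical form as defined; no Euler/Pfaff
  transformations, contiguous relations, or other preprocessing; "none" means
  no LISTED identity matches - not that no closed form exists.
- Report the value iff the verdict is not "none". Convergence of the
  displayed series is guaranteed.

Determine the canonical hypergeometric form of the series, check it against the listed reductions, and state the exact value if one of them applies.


With C = 1: the canonical form is 2F1(-7/4, 1/6; 1/7; 6/7). Verdict: no listed reduction: x = 6/7 and upper {-7/4, 1/6} fail every I1-I6 pattern.

Structural cue: with t_0 = 1, factor the ratio over Q (C = 1): negated roots = parameters.
Ratio: r(k) = (6/7) * (k-7/4) (k+1/6) / [(k+1/7) (k+1)] - rational; roots negated = parameters, x = (6/7), C = 1.


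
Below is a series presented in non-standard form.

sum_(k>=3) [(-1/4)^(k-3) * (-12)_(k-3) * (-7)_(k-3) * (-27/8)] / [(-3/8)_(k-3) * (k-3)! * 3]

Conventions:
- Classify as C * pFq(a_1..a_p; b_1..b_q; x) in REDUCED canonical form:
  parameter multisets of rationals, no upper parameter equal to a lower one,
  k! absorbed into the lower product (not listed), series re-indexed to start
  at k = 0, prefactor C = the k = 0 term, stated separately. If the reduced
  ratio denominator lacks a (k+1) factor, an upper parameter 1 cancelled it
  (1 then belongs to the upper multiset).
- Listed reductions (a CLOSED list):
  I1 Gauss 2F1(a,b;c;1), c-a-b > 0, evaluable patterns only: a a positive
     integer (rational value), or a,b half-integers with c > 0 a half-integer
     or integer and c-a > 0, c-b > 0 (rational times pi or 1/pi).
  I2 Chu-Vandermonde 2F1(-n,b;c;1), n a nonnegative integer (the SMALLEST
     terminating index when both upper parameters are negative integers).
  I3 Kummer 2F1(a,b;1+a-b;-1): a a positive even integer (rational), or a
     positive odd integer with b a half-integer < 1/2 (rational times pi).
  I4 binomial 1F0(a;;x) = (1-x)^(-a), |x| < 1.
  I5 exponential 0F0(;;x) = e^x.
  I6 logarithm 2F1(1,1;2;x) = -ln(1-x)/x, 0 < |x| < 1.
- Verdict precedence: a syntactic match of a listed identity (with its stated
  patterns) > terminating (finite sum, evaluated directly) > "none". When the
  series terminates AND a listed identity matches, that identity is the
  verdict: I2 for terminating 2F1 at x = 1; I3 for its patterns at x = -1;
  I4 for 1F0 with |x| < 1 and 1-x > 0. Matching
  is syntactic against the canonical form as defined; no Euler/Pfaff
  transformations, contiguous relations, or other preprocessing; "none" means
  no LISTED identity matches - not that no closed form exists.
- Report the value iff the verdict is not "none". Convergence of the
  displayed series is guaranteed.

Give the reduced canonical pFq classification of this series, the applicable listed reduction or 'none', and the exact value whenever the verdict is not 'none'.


At argument -1/4: a 2F1 with upper {-12, -7}, lower {-3/8}, scaled by C = -9/8. Verdict: terminating at k = 7: the factor (-7)_k kills every later term; summing the 8 survivors is exact. Value: -7673805/111592.

Key step: x = (-1/4) and the constant factors (prefactor -9/8) combine into one prefactor.
Step ratio: r(k) = (-1/4) * (k-12) (k-7) / [(k-3/8) (k+1)] - rational in k, leading ratio (-1/4); with t_0 = -9/8, classification follows.


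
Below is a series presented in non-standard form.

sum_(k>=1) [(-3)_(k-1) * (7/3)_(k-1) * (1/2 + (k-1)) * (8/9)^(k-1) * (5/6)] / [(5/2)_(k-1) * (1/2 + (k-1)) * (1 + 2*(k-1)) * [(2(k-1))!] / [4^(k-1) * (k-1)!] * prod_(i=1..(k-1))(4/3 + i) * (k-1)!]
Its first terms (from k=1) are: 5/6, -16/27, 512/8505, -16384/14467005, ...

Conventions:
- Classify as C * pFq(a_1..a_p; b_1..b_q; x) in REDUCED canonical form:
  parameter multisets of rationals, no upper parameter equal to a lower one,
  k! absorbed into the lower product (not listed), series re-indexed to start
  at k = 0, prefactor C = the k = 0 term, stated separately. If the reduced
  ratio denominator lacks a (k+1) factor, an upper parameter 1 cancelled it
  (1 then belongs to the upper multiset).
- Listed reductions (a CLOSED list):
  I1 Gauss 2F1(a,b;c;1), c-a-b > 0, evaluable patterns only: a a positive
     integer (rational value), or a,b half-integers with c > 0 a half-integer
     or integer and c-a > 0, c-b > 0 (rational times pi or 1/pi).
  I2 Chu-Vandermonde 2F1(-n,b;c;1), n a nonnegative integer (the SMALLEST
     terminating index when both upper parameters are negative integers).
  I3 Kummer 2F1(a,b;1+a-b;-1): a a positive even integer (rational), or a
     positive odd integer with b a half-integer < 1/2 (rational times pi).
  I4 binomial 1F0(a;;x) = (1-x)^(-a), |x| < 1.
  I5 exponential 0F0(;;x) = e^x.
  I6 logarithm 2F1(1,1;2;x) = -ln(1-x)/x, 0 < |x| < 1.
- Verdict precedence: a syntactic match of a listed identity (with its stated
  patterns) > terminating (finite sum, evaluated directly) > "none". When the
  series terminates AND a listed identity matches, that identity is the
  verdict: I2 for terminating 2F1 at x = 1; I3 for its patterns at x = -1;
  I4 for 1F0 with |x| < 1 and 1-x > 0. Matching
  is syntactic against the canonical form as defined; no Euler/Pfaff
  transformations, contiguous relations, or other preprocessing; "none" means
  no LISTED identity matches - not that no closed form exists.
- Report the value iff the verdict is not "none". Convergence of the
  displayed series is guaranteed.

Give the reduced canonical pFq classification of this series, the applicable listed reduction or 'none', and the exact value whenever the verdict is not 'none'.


x = 8/9 here; the reduced form reads 1F2, upper {-3}, lower {3/2, 5/2}, C = 5/6. Verdict: terminating at k = 3: the factor (-3)_k kills every later term; summing the 4 survivors is exact. Its exact value is 8674651/28934010.

The tell: x = (8/9) and the lower (2k+1) factor (C = 5/6) shifts a half-integer Pochhammer.
Term ratio: r(k) = (8/9) * (k-3) / [(k+3/2) (k+5/2) (k+1)] ; factor over Q: parameters, x = (8/9), and C = 5/6.


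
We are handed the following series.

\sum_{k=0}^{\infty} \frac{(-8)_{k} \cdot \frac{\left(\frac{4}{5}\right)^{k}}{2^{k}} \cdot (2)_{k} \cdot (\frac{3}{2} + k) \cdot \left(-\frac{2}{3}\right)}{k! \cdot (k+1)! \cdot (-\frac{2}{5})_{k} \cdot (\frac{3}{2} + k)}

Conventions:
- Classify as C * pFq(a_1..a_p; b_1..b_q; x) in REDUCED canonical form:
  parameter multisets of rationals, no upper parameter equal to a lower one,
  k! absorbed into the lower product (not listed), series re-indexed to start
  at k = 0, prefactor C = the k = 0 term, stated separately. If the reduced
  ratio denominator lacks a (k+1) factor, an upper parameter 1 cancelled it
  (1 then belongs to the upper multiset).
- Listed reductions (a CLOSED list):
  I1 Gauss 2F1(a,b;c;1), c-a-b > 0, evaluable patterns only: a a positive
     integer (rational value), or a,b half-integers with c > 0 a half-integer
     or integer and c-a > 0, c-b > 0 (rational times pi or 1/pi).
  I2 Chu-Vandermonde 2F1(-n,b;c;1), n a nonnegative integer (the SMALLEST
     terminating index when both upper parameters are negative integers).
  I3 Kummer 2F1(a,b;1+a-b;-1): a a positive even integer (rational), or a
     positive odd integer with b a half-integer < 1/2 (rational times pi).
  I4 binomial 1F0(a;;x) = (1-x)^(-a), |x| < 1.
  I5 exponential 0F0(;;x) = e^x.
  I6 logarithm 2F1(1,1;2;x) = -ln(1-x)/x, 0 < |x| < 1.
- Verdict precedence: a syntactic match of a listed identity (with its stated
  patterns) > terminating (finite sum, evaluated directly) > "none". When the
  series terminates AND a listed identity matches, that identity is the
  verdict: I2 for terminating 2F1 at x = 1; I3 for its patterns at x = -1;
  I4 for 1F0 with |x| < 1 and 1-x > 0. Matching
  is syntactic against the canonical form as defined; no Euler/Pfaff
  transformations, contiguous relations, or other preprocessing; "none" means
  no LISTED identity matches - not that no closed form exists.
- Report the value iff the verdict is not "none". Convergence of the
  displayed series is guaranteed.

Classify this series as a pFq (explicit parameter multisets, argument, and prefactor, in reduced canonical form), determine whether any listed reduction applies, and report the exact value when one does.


x = \frac{2}{5} here; the reduced form reads 1F1, upper {-8}, lower {-\frac{2}{5}}, C = -\frac{2}{3}. Verdict: terminating (-8 upstairs). 9 nonzero terms in all; added directly. Exact value: \frac{7367914}{5594589}.

Key observation: t_0 being -\frac{2}{3}, the parameter 2 appears in both the upper and lower lists and cancels (alongside the other common factor).
Step ratio: r(k) = \frac{2}{5} * (k-8) / [(k-\frac{2}{5}) (k+1)] - rational; roots negated = parameters, x = \frac{2}{5}, C = -\frac{2}{3}.


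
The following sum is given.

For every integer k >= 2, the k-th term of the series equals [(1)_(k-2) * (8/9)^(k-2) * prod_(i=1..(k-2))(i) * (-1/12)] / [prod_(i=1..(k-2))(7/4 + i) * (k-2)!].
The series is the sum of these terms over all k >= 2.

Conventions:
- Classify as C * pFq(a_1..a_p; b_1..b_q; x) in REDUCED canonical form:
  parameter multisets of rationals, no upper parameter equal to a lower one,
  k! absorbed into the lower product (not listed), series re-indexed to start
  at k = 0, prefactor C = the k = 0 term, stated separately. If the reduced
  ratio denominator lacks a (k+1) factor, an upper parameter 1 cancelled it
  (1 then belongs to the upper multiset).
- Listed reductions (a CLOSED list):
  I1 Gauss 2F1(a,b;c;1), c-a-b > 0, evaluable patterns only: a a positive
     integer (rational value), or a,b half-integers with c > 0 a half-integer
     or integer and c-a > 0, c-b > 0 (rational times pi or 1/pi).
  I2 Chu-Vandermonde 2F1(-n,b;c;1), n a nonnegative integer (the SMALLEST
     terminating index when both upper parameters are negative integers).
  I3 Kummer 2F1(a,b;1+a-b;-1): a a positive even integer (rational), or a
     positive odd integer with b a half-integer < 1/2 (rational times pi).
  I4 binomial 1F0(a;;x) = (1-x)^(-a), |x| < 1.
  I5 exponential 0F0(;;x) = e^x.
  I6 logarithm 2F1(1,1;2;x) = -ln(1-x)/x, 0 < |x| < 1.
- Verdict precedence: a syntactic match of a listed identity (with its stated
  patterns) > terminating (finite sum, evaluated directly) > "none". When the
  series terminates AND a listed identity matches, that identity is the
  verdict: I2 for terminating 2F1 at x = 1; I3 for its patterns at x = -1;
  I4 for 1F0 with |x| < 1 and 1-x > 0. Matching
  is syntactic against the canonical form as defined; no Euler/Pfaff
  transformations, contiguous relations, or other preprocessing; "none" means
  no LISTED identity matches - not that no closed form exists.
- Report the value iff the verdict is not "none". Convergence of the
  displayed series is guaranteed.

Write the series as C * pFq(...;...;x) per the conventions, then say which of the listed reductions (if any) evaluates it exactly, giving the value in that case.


x = 8/9 here; the reduced form reads 2F1, upper {1, 1}, lower {11/4}, C = -1/12. Verdict: none (x = 8/9): each listed identity misses the multisets {1, 1} ; {11/4}.

Structural cue: t_0 = -1/12 here, and the lower running product (C = -1/12) is a rising factorial.
Adjacent-term ratio: r(k) = (8/9) * (k+1) (k+1) / [(k+11/4) (k+1)] - rational in k, leading ratio (8/9); with t_0 = -1/12, classification follows.


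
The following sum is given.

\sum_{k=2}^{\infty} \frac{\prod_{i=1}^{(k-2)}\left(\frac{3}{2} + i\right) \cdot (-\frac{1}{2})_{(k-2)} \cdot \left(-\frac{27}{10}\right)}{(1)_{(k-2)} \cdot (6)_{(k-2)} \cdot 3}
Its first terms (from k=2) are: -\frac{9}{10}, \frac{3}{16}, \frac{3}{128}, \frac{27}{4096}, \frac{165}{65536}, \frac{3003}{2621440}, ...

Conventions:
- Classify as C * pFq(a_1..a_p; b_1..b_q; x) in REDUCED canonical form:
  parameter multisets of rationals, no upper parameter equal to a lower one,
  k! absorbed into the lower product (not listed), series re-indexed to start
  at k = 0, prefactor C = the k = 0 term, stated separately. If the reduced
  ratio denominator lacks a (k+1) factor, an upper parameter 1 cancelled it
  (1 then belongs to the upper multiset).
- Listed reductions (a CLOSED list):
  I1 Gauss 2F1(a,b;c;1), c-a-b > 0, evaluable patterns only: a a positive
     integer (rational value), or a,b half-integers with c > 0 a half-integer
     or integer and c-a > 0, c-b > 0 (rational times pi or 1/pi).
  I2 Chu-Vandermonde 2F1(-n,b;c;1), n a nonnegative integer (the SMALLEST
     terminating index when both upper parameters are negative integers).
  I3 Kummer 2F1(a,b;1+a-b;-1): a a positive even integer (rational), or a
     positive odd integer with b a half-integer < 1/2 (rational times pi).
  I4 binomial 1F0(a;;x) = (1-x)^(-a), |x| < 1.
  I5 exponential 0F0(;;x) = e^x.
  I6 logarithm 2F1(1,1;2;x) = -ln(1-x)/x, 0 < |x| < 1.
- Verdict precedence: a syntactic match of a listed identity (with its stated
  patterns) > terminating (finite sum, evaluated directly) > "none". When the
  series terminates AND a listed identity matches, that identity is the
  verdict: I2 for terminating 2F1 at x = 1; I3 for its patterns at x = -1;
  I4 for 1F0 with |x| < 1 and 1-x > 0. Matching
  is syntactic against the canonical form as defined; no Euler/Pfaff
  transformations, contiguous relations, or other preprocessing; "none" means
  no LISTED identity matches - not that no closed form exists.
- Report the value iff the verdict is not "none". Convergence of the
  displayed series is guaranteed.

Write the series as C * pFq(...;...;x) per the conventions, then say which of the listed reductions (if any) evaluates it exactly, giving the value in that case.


Key step: t_0 being -\frac{9}{10}, the constant factors (C = -9/10, x = 1) combine into one prefactor.
Ratio: r(k) = 1 * (k-\frac{1}{2}) (k+\frac{5}{2}) / [(k+6) (k+1)] - rational; roots negated = parameters, x = 1, C = -\frac{9}{10}.

This is -\frac{9}{10} * 2F1(-\frac{1}{2}, \frac{5}{2}; 6; 1) in reduced canonical form. Verdict: Gauss's theorem I1 (half-integer case) matches (x = 1; upper {-\frac{1}{2}, \frac{5}{2}} half-integers, c = 6 in the evaluable pattern). Exact value: \left(-\frac{4096}{1925}\right) / \pi.


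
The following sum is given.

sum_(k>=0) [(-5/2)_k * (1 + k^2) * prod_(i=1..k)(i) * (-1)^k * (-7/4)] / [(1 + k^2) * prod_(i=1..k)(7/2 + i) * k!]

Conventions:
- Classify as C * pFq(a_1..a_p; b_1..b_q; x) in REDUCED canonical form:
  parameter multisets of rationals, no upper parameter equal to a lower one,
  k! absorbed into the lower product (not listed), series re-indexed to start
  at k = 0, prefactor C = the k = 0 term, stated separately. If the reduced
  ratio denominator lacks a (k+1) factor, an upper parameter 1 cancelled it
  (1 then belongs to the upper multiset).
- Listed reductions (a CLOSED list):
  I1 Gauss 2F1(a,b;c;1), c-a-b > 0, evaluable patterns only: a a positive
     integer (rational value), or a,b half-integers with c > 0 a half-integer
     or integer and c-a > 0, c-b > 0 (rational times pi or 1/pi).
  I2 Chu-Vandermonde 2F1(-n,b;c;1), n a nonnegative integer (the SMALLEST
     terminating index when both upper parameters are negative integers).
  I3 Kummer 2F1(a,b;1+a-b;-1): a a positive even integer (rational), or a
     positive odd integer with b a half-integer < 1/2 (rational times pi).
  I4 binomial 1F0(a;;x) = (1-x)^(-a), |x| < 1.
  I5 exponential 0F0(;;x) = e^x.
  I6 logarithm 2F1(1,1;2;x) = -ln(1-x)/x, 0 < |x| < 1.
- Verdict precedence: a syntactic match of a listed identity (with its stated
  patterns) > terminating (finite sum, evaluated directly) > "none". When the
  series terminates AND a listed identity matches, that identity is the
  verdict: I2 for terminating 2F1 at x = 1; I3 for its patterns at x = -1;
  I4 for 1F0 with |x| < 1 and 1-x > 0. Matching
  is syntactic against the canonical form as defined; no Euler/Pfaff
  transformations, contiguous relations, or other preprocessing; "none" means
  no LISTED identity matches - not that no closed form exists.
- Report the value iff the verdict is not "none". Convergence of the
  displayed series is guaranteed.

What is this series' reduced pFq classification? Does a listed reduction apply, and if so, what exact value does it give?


Canonical form: C = -7/4 times 2F1 with upper {-5/2, 1}, lower {9/2}, x = -1. Verdict at x = -1: Kummer (I3) matches (x = -1; c = 9/2 equals 1+a-b for upper {-5/2, 1}: listed pattern). Value: (-245/256) * pi.

Structural cue: from the first term -7/4: the lower running product (prefactor -7/4) is a rising factorial.
Consecutive-term ratio: r(k) = (-1) * (k-5/2) (k+1) / [(k+9/2) (k+1)] ; factor over Q: parameters, x = (-1), and C = -7/4.


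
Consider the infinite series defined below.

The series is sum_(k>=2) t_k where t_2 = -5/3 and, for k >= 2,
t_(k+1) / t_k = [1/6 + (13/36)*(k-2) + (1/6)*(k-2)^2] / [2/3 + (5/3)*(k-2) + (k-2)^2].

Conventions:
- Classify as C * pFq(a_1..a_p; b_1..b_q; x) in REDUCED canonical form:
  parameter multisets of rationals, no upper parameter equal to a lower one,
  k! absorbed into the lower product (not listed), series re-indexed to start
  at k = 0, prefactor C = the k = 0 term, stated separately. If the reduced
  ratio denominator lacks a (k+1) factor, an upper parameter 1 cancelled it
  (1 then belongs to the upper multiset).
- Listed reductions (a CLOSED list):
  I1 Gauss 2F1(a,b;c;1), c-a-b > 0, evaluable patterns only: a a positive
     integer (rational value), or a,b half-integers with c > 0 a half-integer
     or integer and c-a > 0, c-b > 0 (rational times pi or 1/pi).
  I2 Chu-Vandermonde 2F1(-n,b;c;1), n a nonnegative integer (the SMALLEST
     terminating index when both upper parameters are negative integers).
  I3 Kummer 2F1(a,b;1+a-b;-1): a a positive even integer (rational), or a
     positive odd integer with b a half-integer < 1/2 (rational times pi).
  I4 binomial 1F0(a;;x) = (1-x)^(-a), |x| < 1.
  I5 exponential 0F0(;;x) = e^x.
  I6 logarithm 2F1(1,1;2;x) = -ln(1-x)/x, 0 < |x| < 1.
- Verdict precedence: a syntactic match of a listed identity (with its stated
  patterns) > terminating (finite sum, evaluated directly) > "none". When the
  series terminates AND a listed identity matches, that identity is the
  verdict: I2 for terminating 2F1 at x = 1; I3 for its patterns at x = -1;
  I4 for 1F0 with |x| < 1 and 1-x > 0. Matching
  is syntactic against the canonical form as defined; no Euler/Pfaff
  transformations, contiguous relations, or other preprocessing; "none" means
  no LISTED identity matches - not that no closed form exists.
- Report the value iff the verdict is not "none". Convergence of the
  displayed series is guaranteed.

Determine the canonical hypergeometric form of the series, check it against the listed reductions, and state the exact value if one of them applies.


x = 1/6 here; the reduced form reads 1F0, upper {3/2}, lower {-}, C = -5/3. Verdict: the binomial series (I4) fires (the 1F0 binomial series: exponent -3/2, x = 1/6). Sum: (-5/3) * (5/6)^(-3/2).

The tell: from the first term -5/3: factor the ratio over Q (prefactor -5/3): negated roots = parameters.
Step ratio: r(k) = (1/6) * (k+3/2) / [(k+1)] - rational in k, leading ratio (1/6); with t_0 = -5/3, classification follows.


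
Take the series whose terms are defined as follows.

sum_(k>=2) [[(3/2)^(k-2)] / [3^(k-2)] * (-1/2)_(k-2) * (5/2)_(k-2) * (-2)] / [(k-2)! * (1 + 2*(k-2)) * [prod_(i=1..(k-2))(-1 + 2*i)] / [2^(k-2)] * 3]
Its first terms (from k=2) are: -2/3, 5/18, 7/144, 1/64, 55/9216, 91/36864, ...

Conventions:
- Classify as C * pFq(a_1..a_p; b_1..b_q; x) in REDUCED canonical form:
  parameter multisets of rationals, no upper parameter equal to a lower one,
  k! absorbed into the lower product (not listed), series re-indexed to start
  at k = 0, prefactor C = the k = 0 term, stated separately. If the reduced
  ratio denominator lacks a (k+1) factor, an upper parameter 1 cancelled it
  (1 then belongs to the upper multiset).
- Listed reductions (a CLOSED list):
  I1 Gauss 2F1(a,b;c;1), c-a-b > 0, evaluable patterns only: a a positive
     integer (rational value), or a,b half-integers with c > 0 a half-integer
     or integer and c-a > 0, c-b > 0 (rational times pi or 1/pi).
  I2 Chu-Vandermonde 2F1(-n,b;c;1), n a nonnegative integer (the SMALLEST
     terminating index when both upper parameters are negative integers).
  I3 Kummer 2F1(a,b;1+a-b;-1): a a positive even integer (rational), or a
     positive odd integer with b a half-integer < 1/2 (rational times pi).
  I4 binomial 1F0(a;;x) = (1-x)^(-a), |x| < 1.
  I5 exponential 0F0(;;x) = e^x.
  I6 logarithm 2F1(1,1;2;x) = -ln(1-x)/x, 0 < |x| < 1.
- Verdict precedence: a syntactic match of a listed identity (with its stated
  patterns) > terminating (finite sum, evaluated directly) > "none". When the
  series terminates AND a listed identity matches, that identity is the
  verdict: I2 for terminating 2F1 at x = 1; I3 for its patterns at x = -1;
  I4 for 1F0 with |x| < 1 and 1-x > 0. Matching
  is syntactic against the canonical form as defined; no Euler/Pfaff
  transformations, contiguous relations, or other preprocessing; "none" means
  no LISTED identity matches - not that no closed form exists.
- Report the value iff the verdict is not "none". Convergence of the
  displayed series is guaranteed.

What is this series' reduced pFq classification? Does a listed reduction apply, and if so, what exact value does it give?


This is -2/3 * 2F1(-1/2, 5/2; 3/2; 1/2) in reduced canonical form. Verdict: none (x = 1/2): each listed identity misses the multisets {-1/2, 5/2} ; {3/2}.

Key observation: t_0 being -2/3, the lower (2k+1) factor (prefactor -2/3) shifts a half-integer Pochhammer.
Term ratio: r(k) = (1/2) * (k-1/2) (k+5/2) / [(k+3/2) (k+1)] - rational; roots negated = parameters, x = (1/2), C = -2/3.


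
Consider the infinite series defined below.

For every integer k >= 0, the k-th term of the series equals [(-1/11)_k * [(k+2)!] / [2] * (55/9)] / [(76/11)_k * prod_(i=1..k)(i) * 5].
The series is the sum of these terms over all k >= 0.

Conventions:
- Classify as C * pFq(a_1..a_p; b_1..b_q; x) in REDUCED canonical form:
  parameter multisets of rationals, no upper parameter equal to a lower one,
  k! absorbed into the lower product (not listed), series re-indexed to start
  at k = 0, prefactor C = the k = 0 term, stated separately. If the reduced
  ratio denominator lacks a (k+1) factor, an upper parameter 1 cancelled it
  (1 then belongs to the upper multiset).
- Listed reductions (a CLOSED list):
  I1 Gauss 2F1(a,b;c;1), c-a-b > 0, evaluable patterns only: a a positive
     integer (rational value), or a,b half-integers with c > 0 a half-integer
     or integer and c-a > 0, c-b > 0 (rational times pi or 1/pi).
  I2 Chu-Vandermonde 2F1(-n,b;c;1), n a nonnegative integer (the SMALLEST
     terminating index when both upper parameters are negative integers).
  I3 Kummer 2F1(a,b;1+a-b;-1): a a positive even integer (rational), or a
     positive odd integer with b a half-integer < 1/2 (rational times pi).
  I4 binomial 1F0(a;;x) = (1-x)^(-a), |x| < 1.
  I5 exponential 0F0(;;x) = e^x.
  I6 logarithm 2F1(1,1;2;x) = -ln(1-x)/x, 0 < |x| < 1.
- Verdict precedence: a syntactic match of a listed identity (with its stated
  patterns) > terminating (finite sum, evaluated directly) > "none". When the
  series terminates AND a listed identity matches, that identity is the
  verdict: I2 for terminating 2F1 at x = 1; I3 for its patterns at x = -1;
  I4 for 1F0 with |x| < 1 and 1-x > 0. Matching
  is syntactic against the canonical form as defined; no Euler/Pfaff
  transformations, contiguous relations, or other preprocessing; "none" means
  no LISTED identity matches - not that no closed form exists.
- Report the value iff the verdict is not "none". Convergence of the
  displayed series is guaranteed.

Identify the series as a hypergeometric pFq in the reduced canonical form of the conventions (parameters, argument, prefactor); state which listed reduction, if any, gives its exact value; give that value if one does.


Classification (C = 11/9): 2F1 with upper {-1/11, 3}, lower {76/11}, argument x = 1. Verdict at x = 1: Gauss's theorem (I1) matches (x = 1: the Gamma ratio telescopes since c-a-b = 4 > 0 and a = 3 in Z>0). Hence: 559/484.

Key step: t_0 = 11/9 here, and the factorial ratio (prefactor 11/9) (k+a-1)!/(a-1)! is a rising factorial (a)_k.
Ratio: r(k) = 1 * (k-1/11) (k+3) / [(k+76/11) (k+1)] - rational in k, leading ratio 1; with t_0 = 11/9, classification follows.


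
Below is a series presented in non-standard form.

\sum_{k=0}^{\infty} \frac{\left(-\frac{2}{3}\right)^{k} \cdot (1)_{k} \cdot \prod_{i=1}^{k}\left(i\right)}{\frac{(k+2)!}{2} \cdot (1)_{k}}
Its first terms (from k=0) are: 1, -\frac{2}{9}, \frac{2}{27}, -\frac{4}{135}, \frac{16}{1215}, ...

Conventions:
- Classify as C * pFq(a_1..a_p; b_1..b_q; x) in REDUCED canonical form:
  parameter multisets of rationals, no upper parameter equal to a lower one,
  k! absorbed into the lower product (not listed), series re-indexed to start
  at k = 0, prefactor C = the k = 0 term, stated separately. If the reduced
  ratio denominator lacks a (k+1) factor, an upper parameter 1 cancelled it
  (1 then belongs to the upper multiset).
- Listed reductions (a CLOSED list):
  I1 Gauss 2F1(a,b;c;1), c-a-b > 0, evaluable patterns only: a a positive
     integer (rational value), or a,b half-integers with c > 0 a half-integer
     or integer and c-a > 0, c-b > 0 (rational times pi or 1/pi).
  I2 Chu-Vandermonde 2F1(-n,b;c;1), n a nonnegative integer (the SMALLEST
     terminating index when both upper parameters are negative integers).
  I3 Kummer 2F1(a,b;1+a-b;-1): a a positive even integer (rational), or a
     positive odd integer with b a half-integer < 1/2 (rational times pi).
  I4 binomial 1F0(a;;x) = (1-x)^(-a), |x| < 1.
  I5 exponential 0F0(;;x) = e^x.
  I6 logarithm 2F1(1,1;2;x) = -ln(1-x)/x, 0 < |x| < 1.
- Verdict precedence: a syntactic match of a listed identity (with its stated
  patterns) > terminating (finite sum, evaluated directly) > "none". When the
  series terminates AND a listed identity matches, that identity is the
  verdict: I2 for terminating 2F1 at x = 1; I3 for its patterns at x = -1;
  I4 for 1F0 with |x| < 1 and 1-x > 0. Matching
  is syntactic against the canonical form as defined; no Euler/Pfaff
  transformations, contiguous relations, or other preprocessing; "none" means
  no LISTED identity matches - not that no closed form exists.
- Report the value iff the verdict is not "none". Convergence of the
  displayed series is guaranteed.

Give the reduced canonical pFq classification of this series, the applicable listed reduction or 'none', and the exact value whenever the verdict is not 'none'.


With C = 1: the canonical form is 2F1(1, 1; 3; -\frac{2}{3}). Verdict: none. Every listed pattern misses the 2F1 form at -\frac{2}{3}, upper {1, 1}.

First insight: x = -\frac{2}{3} and the running product (prefactor 1) telescopes to a rising factorial.
Ratio: r(k) = -\frac{2}{3} * (k+1) (k+1) / [(k+3) (k+1)] - rational; roots negated = parameters, x = -\frac{2}{3}, C = 1.


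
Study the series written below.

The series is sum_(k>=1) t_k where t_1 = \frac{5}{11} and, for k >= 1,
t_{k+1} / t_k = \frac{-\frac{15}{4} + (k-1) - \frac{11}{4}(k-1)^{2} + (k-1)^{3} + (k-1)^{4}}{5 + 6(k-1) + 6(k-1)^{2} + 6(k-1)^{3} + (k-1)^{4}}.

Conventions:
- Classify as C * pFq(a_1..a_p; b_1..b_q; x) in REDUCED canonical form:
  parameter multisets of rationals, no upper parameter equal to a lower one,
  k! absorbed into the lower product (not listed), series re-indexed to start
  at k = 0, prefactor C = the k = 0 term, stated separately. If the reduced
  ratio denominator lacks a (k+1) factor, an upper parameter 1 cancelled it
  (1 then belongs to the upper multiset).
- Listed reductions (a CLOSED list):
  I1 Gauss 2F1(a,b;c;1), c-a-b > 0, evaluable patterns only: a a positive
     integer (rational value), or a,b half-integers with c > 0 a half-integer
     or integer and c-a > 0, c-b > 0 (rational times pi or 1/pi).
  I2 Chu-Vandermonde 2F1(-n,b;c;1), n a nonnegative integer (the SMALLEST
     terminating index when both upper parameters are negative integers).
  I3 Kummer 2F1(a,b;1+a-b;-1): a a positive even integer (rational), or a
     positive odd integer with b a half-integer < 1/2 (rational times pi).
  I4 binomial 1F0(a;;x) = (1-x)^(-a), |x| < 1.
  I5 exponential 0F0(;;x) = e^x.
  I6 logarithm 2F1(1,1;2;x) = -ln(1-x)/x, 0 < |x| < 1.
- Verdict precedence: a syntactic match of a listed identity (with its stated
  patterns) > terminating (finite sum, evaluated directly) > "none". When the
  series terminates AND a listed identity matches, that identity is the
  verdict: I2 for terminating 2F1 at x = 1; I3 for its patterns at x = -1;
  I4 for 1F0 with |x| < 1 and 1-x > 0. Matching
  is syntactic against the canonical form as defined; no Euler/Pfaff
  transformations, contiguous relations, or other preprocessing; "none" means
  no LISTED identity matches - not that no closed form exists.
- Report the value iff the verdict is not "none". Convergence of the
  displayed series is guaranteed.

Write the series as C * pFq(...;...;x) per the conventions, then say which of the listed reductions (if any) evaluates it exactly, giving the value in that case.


At argument 1: a 2F1 with upper {-\frac{3}{2}, \frac{5}{2}}, lower {5}, scaled by C = \frac{5}{11}. Verdict (x = 1): the half-integer Gauss pattern (I1) applies (x = 1; upper {-\frac{3}{2}, \frac{5}{2}} half-integers, c = 5 in the evaluable pattern). Sum: \frac{4096}{7623} / \pi.

Key observation: t_0 being \frac{5}{11}, the expanded ratio factors over Q; C = 5/11, roots give parameters.
Consecutive-term ratio: r(k) = 1 * (k-\frac{3}{2}) (k+\frac{5}{2}) / [(k+5) (k+1)] - rational in k. x = 1; t_0 = \frac{5}{11}; negate the roots.
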